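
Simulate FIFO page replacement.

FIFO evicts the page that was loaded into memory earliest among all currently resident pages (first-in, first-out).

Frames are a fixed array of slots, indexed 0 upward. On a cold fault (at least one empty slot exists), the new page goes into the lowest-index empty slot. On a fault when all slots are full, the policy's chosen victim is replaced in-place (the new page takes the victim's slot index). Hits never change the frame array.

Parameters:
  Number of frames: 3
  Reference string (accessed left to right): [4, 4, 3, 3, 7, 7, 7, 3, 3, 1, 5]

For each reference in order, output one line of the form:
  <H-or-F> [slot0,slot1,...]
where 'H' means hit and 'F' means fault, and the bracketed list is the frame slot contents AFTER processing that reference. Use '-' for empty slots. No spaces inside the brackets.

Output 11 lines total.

F [4,-,-]
H [4,-,-]
F [4,3,-]
H [4,3,-]
F [4,3,7]
H [4,3,7]
H [4,3,7]
H [4,3,7]
H [4,3,7]
F [1,3,7]
F [1,5,7]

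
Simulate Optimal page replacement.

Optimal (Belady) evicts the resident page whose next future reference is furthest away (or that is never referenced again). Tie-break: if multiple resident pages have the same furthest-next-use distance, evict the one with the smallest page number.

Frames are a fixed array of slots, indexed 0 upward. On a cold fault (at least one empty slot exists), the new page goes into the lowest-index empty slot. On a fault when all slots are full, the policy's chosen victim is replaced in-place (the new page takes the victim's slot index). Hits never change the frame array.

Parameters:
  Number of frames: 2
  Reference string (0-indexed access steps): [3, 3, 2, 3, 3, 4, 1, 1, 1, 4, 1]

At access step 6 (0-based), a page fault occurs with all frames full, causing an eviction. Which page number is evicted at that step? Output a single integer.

Step 0: ref 3 -> FAULT, frames=[3,-]
Step 1: ref 3 -> HIT, frames=[3,-]
Step 2: ref 2 -> FAULT, frames=[3,2]
Step 3: ref 3 -> HIT, frames=[3,2]
Step 4: ref 3 -> HIT, frames=[3,2]
Step 5: ref 4 -> FAULT, evict 2, frames=[3,4]
Step 6: ref 1 -> FAULT, evict 3, frames=[1,4]
At step 6: evicted page 3

Answer: 3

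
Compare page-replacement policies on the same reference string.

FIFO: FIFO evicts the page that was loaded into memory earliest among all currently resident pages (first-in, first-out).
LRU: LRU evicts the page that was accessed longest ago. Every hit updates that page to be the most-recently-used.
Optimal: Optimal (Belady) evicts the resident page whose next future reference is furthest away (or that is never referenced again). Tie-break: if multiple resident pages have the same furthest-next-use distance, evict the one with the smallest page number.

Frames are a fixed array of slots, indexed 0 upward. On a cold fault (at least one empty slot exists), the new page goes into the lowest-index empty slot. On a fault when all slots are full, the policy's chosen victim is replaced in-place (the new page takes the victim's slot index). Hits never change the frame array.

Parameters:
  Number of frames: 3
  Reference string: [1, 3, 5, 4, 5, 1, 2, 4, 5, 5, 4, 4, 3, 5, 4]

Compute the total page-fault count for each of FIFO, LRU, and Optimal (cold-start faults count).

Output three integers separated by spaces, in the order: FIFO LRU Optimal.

Answer: 9 9 6

Derivation:
--- FIFO ---
  step 0: ref 1 -> FAULT, frames=[1,-,-] (faults so far: 1)
  step 1: ref 3 -> FAULT, frames=[1,3,-] (faults so far: 2)
  step 2: ref 5 -> FAULT, frames=[1,3,5] (faults so far: 3)
  step 3: ref 4 -> FAULT, evict 1, frames=[4,3,5] (faults so far: 4)
  step 4: ref 5 -> HIT, frames=[4,3,5] (faults so far: 4)
  step 5: ref 1 -> FAULT, evict 3, frames=[4,1,5] (faults so far: 5)
  step 6: ref 2 -> FAULT, evict 5, frames=[4,1,2] (faults so far: 6)
  step 7: ref 4 -> HIT, frames=[4,1,2] (faults so far: 6)
  step 8: ref 5 -> FAULT, evict 4, frames=[5,1,2] (faults so far: 7)
  step 9: ref 5 -> HIT, frames=[5,1,2] (faults so far: 7)
  step 10: ref 4 -> FAULT, evict 1, frames=[5,4,2] (faults so far: 8)
  step 11: ref 4 -> HIT, frames=[5,4,2] (faults so far: 8)
  step 12: ref 3 -> FAULT, evict 2, frames=[5,4,3] (faults so far: 9)
  step 13: ref 5 -> HIT, frames=[5,4,3] (faults so far: 9)
  step 14: ref 4 -> HIT, frames=[5,4,3] (faults so far: 9)
  FIFO total faults: 9
--- LRU ---
  step 0: ref 1 -> FAULT, frames=[1,-,-] (faults so far: 1)
  step 1: ref 3 -> FAULT, frames=[1,3,-] (faults so far: 2)
  step 2: ref 5 -> FAULT, frames=[1,3,5] (faults so far: 3)
  step 3: ref 4 -> FAULT, evict 1, frames=[4,3,5] (faults so far: 4)
  step 4: ref 5 -> HIT, frames=[4,3,5] (faults so far: 4)
  step 5: ref 1 -> FAULT, evict 3, frames=[4,1,5] (faults so far: 5)
  step 6: ref 2 -> FAULT, evict 4, frames=[2,1,5] (faults so far: 6)
  step 7: ref 4 -> FAULT, evict 5, frames=[2,1,4] (faults so far: 7)
  step 8: ref 5 -> FAULT, evict 1, frames=[2,5,4] (faults so far: 8)
  step 9: ref 5 -> HIT, frames=[2,5,4] (faults so far: 8)
  step 10: ref 4 -> HIT, frames=[2,5,4] (faults so far: 8)
  step 11: ref 4 -> HIT, frames=[2,5,4] (faults so far: 8)
  step 12: ref 3 -> FAULT, evict 2, frames=[3,5,4] (faults so far: 9)
  step 13: ref 5 -> HIT, frames=[3,5,4] (faults so far: 9)
  step 14: ref 4 -> HIT, frames=[3,5,4] (faults so far: 9)
  LRU total faults: 9
--- Optimal ---
  step 0: ref 1 -> FAULT, frames=[1,-,-] (faults so far: 1)
  step 1: ref 3 -> FAULT, frames=[1,3,-] (faults so far: 2)
  step 2: ref 5 -> FAULT, frames=[1,3,5] (faults so far: 3)
  step 3: ref 4 -> FAULT, evict 3, frames=[1,4,5] (faults so far: 4)
  step 4: ref 5 -> HIT, frames=[1,4,5] (faults so far: 4)
  step 5: ref 1 -> HIT, frames=[1,4,5] (faults so far: 4)
  step 6: ref 2 -> FAULT, evict 1, frames=[2,4,5] (faults so far: 5)
  step 7: ref 4 -> HIT, frames=[2,4,5] (faults so far: 5)
  step 8: ref 5 -> HIT, frames=[2,4,5] (faults so far: 5)
  step 9: ref 5 -> HIT, frames=[2,4,5] (faults so far: 5)
  step 10: ref 4 -> HIT, frames=[2,4,5] (faults so far: 5)
  step 11: ref 4 -> HIT, frames=[2,4,5] (faults so far: 5)
  step 12: ref 3 -> FAULT, evict 2, frames=[3,4,5] (faults so far: 6)
  step 13: ref 5 -> HIT, frames=[3,4,5] (faults so far: 6)
  step 14: ref 4 -> HIT, frames=[3,4,5] (faults so far: 6)
  Optimal total faults: 6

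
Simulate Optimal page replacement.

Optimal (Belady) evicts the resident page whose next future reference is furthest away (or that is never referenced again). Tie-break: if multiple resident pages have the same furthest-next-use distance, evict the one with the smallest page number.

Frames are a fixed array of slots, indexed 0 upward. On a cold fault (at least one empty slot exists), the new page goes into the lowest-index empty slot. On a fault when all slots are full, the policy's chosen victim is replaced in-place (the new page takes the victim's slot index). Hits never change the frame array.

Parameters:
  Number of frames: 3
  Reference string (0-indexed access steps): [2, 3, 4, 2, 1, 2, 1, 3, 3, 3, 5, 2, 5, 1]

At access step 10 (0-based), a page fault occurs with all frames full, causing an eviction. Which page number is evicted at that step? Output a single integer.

Step 0: ref 2 -> FAULT, frames=[2,-,-]
Step 1: ref 3 -> FAULT, frames=[2,3,-]
Step 2: ref 4 -> FAULT, frames=[2,3,4]
Step 3: ref 2 -> HIT, frames=[2,3,4]
Step 4: ref 1 -> FAULT, evict 4, frames=[2,3,1]
Step 5: ref 2 -> HIT, frames=[2,3,1]
Step 6: ref 1 -> HIT, frames=[2,3,1]
Step 7: ref 3 -> HIT, frames=[2,3,1]
Step 8: ref 3 -> HIT, frames=[2,3,1]
Step 9: ref 3 -> HIT, frames=[2,3,1]
Step 10: ref 5 -> FAULT, evict 3, frames=[2,5,1]
At step 10: evicted page 3

Answer: 3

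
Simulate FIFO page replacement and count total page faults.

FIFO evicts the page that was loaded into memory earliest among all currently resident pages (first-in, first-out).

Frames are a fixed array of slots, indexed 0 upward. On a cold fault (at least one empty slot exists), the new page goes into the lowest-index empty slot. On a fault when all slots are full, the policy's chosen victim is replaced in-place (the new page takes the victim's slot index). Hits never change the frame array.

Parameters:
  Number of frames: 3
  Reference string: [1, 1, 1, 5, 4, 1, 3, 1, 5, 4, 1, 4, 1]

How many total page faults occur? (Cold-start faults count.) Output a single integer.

Answer: 7

Derivation:
Step 0: ref 1 → FAULT, frames=[1,-,-]
Step 1: ref 1 → HIT, frames=[1,-,-]
Step 2: ref 1 → HIT, frames=[1,-,-]
Step 3: ref 5 → FAULT, frames=[1,5,-]
Step 4: ref 4 → FAULT, frames=[1,5,4]
Step 5: ref 1 → HIT, frames=[1,5,4]
Step 6: ref 3 → FAULT (evict 1), frames=[3,5,4]
Step 7: ref 1 → FAULT (evict 5), frames=[3,1,4]
Step 8: ref 5 → FAULT (evict 4), frames=[3,1,5]
Step 9: ref 4 → FAULT (evict 3), frames=[4,1,5]
Step 10: ref 1 → HIT, frames=[4,1,5]
Step 11: ref 4 → HIT, frames=[4,1,5]
Step 12: ref 1 → HIT, frames=[4,1,5]
Total faults: 7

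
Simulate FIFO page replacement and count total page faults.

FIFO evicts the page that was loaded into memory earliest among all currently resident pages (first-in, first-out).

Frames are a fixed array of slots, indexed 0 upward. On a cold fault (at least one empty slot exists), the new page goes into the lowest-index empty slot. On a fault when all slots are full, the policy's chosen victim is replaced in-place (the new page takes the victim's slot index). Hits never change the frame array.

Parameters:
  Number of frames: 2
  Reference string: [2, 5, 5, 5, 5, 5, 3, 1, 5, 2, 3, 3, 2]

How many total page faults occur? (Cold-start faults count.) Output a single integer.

Answer: 7

Derivation:
Step 0: ref 2 → FAULT, frames=[2,-]
Step 1: ref 5 → FAULT, frames=[2,5]
Step 2: ref 5 → HIT, frames=[2,5]
Step 3: ref 5 → HIT, frames=[2,5]
Step 4: ref 5 → HIT, frames=[2,5]
Step 5: ref 5 → HIT, frames=[2,5]
Step 6: ref 3 → FAULT (evict 2), frames=[3,5]
Step 7: ref 1 → FAULT (evict 5), frames=[3,1]
Step 8: ref 5 → FAULT (evict 3), frames=[5,1]
Step 9: ref 2 → FAULT (evict 1), frames=[5,2]
Step 10: ref 3 → FAULT (evict 5), frames=[3,2]
Step 11: ref 3 → HIT, frames=[3,2]
Step 12: ref 2 → HIT, frames=[3,2]
Total faults: 7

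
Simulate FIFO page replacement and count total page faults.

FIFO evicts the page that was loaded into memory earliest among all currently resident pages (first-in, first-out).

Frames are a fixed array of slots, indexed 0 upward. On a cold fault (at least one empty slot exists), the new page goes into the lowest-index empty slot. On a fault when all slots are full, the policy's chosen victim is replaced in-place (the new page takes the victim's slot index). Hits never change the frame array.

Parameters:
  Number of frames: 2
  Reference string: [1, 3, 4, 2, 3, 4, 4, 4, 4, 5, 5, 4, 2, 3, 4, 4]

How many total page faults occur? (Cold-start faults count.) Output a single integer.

Answer: 10

Derivation:
Step 0: ref 1 → FAULT, frames=[1,-]
Step 1: ref 3 → FAULT, frames=[1,3]
Step 2: ref 4 → FAULT (evict 1), frames=[4,3]
Step 3: ref 2 → FAULT (evict 3), frames=[4,2]
Step 4: ref 3 → FAULT (evict 4), frames=[3,2]
Step 5: ref 4 → FAULT (evict 2), frames=[3,4]
Step 6: ref 4 → HIT, frames=[3,4]
Step 7: ref 4 → HIT, frames=[3,4]
Step 8: ref 4 → HIT, frames=[3,4]
Step 9: ref 5 → FAULT (evict 3), frames=[5,4]
Step 10: ref 5 → HIT, frames=[5,4]
Step 11: ref 4 → HIT, frames=[5,4]
Step 12: ref 2 → FAULT (evict 4), frames=[5,2]
Step 13: ref 3 → FAULT (evict 5), frames=[3,2]
Step 14: ref 4 → FAULT (evict 2), frames=[3,4]
Step 15: ref 4 → HIT, frames=[3,4]
Total faults: 10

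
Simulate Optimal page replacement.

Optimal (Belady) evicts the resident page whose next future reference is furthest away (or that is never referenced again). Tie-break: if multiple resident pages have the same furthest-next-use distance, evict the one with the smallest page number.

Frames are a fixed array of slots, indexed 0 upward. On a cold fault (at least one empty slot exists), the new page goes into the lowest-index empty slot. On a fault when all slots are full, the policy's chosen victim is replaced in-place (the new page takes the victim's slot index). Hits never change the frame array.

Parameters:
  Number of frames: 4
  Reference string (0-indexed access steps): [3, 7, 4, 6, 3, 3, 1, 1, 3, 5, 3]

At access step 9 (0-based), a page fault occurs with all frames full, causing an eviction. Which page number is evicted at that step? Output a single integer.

Step 0: ref 3 -> FAULT, frames=[3,-,-,-]
Step 1: ref 7 -> FAULT, frames=[3,7,-,-]
Step 2: ref 4 -> FAULT, frames=[3,7,4,-]
Step 3: ref 6 -> FAULT, frames=[3,7,4,6]
Step 4: ref 3 -> HIT, frames=[3,7,4,6]
Step 5: ref 3 -> HIT, frames=[3,7,4,6]
Step 6: ref 1 -> FAULT, evict 4, frames=[3,7,1,6]
Step 7: ref 1 -> HIT, frames=[3,7,1,6]
Step 8: ref 3 -> HIT, frames=[3,7,1,6]
Step 9: ref 5 -> FAULT, evict 1, frames=[3,7,5,6]
At step 9: evicted page 1

Answer: 1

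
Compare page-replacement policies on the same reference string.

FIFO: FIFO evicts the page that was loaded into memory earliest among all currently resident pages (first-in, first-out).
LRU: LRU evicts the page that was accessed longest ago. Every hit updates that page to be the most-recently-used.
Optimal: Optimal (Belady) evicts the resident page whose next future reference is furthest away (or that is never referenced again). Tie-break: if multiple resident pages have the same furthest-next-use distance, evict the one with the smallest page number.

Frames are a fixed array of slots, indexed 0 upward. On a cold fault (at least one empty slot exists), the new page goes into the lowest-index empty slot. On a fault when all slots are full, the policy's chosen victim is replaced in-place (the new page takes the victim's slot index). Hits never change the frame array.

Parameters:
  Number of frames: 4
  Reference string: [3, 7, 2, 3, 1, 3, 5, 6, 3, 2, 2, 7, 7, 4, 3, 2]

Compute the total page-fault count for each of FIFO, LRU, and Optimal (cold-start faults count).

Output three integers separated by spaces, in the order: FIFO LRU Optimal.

Answer: 10 9 7

Derivation:
--- FIFO ---
  step 0: ref 3 -> FAULT, frames=[3,-,-,-] (faults so far: 1)
  step 1: ref 7 -> FAULT, frames=[3,7,-,-] (faults so far: 2)
  step 2: ref 2 -> FAULT, frames=[3,7,2,-] (faults so far: 3)
  step 3: ref 3 -> HIT, frames=[3,7,2,-] (faults so far: 3)
  step 4: ref 1 -> FAULT, frames=[3,7,2,1] (faults so far: 4)
  step 5: ref 3 -> HIT, frames=[3,7,2,1] (faults so far: 4)
  step 6: ref 5 -> FAULT, evict 3, frames=[5,7,2,1] (faults so far: 5)
  step 7: ref 6 -> FAULT, evict 7, frames=[5,6,2,1] (faults so far: 6)
  step 8: ref 3 -> FAULT, evict 2, frames=[5,6,3,1] (faults so far: 7)
  step 9: ref 2 -> FAULT, evict 1, frames=[5,6,3,2] (faults so far: 8)
  step 10: ref 2 -> HIT, frames=[5,6,3,2] (faults so far: 8)
  step 11: ref 7 -> FAULT, evict 5, frames=[7,6,3,2] (faults so far: 9)
  step 12: ref 7 -> HIT, frames=[7,6,3,2] (faults so far: 9)
  step 13: ref 4 -> FAULT, evict 6, frames=[7,4,3,2] (faults so far: 10)
  step 14: ref 3 -> HIT, frames=[7,4,3,2] (faults so far: 10)
  step 15: ref 2 -> HIT, frames=[7,4,3,2] (faults so far: 10)
  FIFO total faults: 10
--- LRU ---
  step 0: ref 3 -> FAULT, frames=[3,-,-,-] (faults so far: 1)
  step 1: ref 7 -> FAULT, frames=[3,7,-,-] (faults so far: 2)
  step 2: ref 2 -> FAULT, frames=[3,7,2,-] (faults so far: 3)
  step 3: ref 3 -> HIT, frames=[3,7,2,-] (faults so far: 3)
  step 4: ref 1 -> FAULT, frames=[3,7,2,1] (faults so far: 4)
  step 5: ref 3 -> HIT, frames=[3,7,2,1] (faults so far: 4)
  step 6: ref 5 -> FAULT, evict 7, frames=[3,5,2,1] (faults so far: 5)
  step 7: ref 6 -> FAULT, evict 2, frames=[3,5,6,1] (faults so far: 6)
  step 8: ref 3 -> HIT, frames=[3,5,6,1] (faults so far: 6)
  step 9: ref 2 -> FAULT, evict 1, frames=[3,5,6,2] (faults so far: 7)
  step 10: ref 2 -> HIT, frames=[3,5,6,2] (faults so far: 7)
  step 11: ref 7 -> FAULT, evict 5, frames=[3,7,6,2] (faults so far: 8)
  step 12: ref 7 -> HIT, frames=[3,7,6,2] (faults so far: 8)
  step 13: ref 4 -> FAULT, evict 6, frames=[3,7,4,2] (faults so far: 9)
  step 14: ref 3 -> HIT, frames=[3,7,4,2] (faults so far: 9)
  step 15: ref 2 -> HIT, frames=[3,7,4,2] (faults so far: 9)
  LRU total faults: 9
--- Optimal ---
  step 0: ref 3 -> FAULT, frames=[3,-,-,-] (faults so far: 1)
  step 1: ref 7 -> FAULT, frames=[3,7,-,-] (faults so far: 2)
  step 2: ref 2 -> FAULT, frames=[3,7,2,-] (faults so far: 3)
  step 3: ref 3 -> HIT, frames=[3,7,2,-] (faults so far: 3)
  step 4: ref 1 -> FAULT, frames=[3,7,2,1] (faults so far: 4)
  step 5: ref 3 -> HIT, frames=[3,7,2,1] (faults so far: 4)
  step 6: ref 5 -> FAULT, evict 1, frames=[3,7,2,5] (faults so far: 5)
  step 7: ref 6 -> FAULT, evict 5, frames=[3,7,2,6] (faults so far: 6)
  step 8: ref 3 -> HIT, frames=[3,7,2,6] (faults so far: 6)
  step 9: ref 2 -> HIT, frames=[3,7,2,6] (faults so far: 6)
  step 10: ref 2 -> HIT, frames=[3,7,2,6] (faults so far: 6)
  step 11: ref 7 -> HIT, frames=[3,7,2,6] (faults so far: 6)
  step 12: ref 7 -> HIT, frames=[3,7,2,6] (faults so far: 6)
  step 13: ref 4 -> FAULT, evict 6, frames=[3,7,2,4] (faults so far: 7)
  step 14: ref 3 -> HIT, frames=[3,7,2,4] (faults so far: 7)
  step 15: ref 2 -> HIT, frames=[3,7,2,4] (faults so far: 7)
  Optimal total faults: 7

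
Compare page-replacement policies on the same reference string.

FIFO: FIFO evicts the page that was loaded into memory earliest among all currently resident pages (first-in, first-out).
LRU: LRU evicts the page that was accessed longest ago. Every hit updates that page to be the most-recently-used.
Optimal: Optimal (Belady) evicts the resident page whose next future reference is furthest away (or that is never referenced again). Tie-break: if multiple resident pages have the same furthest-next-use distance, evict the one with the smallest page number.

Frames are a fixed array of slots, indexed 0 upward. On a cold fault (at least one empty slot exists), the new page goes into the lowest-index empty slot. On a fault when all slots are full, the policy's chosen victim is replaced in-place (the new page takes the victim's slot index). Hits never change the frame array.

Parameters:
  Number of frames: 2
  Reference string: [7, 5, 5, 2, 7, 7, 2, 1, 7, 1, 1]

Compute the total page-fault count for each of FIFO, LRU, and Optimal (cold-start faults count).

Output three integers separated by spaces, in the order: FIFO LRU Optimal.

Answer: 5 6 4

Derivation:
--- FIFO ---
  step 0: ref 7 -> FAULT, frames=[7,-] (faults so far: 1)
  step 1: ref 5 -> FAULT, frames=[7,5] (faults so far: 2)
  step 2: ref 5 -> HIT, frames=[7,5] (faults so far: 2)
  step 3: ref 2 -> FAULT, evict 7, frames=[2,5] (faults so far: 3)
  step 4: ref 7 -> FAULT, evict 5, frames=[2,7] (faults so far: 4)
  step 5: ref 7 -> HIT, frames=[2,7] (faults so far: 4)
  step 6: ref 2 -> HIT, frames=[2,7] (faults so far: 4)
  step 7: ref 1 -> FAULT, evict 2, frames=[1,7] (faults so far: 5)
  step 8: ref 7 -> HIT, frames=[1,7] (faults so far: 5)
  step 9: ref 1 -> HIT, frames=[1,7] (faults so far: 5)
  step 10: ref 1 -> HIT, frames=[1,7] (faults so far: 5)
  FIFO total faults: 5
--- LRU ---
  step 0: ref 7 -> FAULT, frames=[7,-] (faults so far: 1)
  step 1: ref 5 -> FAULT, frames=[7,5] (faults so far: 2)
  step 2: ref 5 -> HIT, frames=[7,5] (faults so far: 2)
  step 3: ref 2 -> FAULT, evict 7, frames=[2,5] (faults so far: 3)
  step 4: ref 7 -> FAULT, evict 5, frames=[2,7] (faults so far: 4)
  step 5: ref 7 -> HIT, frames=[2,7] (faults so far: 4)
  step 6: ref 2 -> HIT, frames=[2,7] (faults so far: 4)
  step 7: ref 1 -> FAULT, evict 7, frames=[2,1] (faults so far: 5)
  step 8: ref 7 -> FAULT, evict 2, frames=[7,1] (faults so far: 6)
  step 9: ref 1 -> HIT, frames=[7,1] (faults so far: 6)
  step 10: ref 1 -> HIT, frames=[7,1] (faults so far: 6)
  LRU total faults: 6
--- Optimal ---
  step 0: ref 7 -> FAULT, frames=[7,-] (faults so far: 1)
  step 1: ref 5 -> FAULT, frames=[7,5] (faults so far: 2)
  step 2: ref 5 -> HIT, frames=[7,5] (faults so far: 2)
  step 3: ref 2 -> FAULT, evict 5, frames=[7,2] (faults so far: 3)
  step 4: ref 7 -> HIT, frames=[7,2] (faults so far: 3)
  step 5: ref 7 -> HIT, frames=[7,2] (faults so far: 3)
  step 6: ref 2 -> HIT, frames=[7,2] (faults so far: 3)
  step 7: ref 1 -> FAULT, evict 2, frames=[7,1] (faults so far: 4)
  step 8: ref 7 -> HIT, frames=[7,1] (faults so far: 4)
  step 9: ref 1 -> HIT, frames=[7,1] (faults so far: 4)
  step 10: ref 1 -> HIT, frames=[7,1] (faults so far: 4)
  Optimal total faults: 4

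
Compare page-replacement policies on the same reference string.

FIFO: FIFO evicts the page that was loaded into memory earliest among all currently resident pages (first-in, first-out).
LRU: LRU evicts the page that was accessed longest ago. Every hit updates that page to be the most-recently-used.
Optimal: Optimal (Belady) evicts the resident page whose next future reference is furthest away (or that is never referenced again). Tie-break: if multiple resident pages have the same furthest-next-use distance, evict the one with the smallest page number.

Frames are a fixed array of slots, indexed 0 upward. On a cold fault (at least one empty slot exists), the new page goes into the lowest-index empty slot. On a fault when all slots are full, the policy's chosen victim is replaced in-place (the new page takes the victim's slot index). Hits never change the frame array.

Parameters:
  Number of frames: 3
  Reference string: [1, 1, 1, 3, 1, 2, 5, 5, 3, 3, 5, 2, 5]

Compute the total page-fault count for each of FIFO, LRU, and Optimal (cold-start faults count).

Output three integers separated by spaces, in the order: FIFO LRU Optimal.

Answer: 4 5 4

Derivation:
--- FIFO ---
  step 0: ref 1 -> FAULT, frames=[1,-,-] (faults so far: 1)
  step 1: ref 1 -> HIT, frames=[1,-,-] (faults so far: 1)
  step 2: ref 1 -> HIT, frames=[1,-,-] (faults so far: 1)
  step 3: ref 3 -> FAULT, frames=[1,3,-] (faults so far: 2)
  step 4: ref 1 -> HIT, frames=[1,3,-] (faults so far: 2)
  step 5: ref 2 -> FAULT, frames=[1,3,2] (faults so far: 3)
  step 6: ref 5 -> FAULT, evict 1, frames=[5,3,2] (faults so far: 4)
  step 7: ref 5 -> HIT, frames=[5,3,2] (faults so far: 4)
  step 8: ref 3 -> HIT, frames=[5,3,2] (faults so far: 4)
  step 9: ref 3 -> HIT, frames=[5,3,2] (faults so far: 4)
  step 10: ref 5 -> HIT, frames=[5,3,2] (faults so far: 4)
  step 11: ref 2 -> HIT, frames=[5,3,2] (faults so far: 4)
  step 12: ref 5 -> HIT, frames=[5,3,2] (faults so far: 4)
  FIFO total faults: 4
--- LRU ---
  step 0: ref 1 -> FAULT, frames=[1,-,-] (faults so far: 1)
  step 1: ref 1 -> HIT, frames=[1,-,-] (faults so far: 1)
  step 2: ref 1 -> HIT, frames=[1,-,-] (faults so far: 1)
  step 3: ref 3 -> FAULT, frames=[1,3,-] (faults so far: 2)
  step 4: ref 1 -> HIT, frames=[1,3,-] (faults so far: 2)
  step 5: ref 2 -> FAULT, frames=[1,3,2] (faults so far: 3)
  step 6: ref 5 -> FAULT, evict 3, frames=[1,5,2] (faults so far: 4)
  step 7: ref 5 -> HIT, frames=[1,5,2] (faults so far: 4)
  step 8: ref 3 -> FAULT, evict 1, frames=[3,5,2] (faults so far: 5)
  step 9: ref 3 -> HIT, frames=[3,5,2] (faults so far: 5)
  step 10: ref 5 -> HIT, frames=[3,5,2] (faults so far: 5)
  step 11: ref 2 -> HIT, frames=[3,5,2] (faults so far: 5)
  step 12: ref 5 -> HIT, frames=[3,5,2] (faults so far: 5)
  LRU total faults: 5
--- Optimal ---
  step 0: ref 1 -> FAULT, frames=[1,-,-] (faults so far: 1)
  step 1: ref 1 -> HIT, frames=[1,-,-] (faults so far: 1)
  step 2: ref 1 -> HIT, frames=[1,-,-] (faults so far: 1)
  step 3: ref 3 -> FAULT, frames=[1,3,-] (faults so far: 2)
  step 4: ref 1 -> HIT, frames=[1,3,-] (faults so far: 2)
  step 5: ref 2 -> FAULT, frames=[1,3,2] (faults so far: 3)
  step 6: ref 5 -> FAULT, evict 1, frames=[5,3,2] (faults so far: 4)
  step 7: ref 5 -> HIT, frames=[5,3,2] (faults so far: 4)
  step 8: ref 3 -> HIT, frames=[5,3,2] (faults so far: 4)
  step 9: ref 3 -> HIT, frames=[5,3,2] (faults so far: 4)
  step 10: ref 5 -> HIT, frames=[5,3,2] (faults so far: 4)
  step 11: ref 2 -> HIT, frames=[5,3,2] (faults so far: 4)
  step 12: ref 5 -> HIT, frames=[5,3,2] (faults so far: 4)
  Optimal total faults: 4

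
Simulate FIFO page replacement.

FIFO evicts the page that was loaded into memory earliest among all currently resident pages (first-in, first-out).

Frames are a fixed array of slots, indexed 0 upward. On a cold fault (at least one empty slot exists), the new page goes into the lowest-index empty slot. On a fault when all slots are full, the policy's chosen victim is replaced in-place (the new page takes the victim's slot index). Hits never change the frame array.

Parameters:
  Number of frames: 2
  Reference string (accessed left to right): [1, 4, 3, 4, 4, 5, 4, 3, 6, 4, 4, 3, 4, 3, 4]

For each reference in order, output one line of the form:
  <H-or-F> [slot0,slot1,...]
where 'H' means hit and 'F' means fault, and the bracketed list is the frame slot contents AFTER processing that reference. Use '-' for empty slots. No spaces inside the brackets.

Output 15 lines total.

F [1,-]
F [1,4]
F [3,4]
H [3,4]
H [3,4]
F [3,5]
F [4,5]
F [4,3]
F [6,3]
F [6,4]
H [6,4]
F [3,4]
H [3,4]
H [3,4]
H [3,4]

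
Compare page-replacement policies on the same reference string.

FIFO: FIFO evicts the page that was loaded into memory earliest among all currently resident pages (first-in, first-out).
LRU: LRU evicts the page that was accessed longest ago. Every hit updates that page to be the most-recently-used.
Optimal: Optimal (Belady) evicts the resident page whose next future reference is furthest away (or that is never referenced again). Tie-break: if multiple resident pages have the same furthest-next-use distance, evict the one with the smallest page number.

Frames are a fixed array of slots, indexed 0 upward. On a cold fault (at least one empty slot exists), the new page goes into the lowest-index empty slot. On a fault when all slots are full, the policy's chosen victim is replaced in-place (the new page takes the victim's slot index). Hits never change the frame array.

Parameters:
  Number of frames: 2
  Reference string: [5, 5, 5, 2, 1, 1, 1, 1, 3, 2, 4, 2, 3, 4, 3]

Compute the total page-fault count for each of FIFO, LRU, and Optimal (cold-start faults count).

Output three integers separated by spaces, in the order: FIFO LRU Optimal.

--- FIFO ---
  step 0: ref 5 -> FAULT, frames=[5,-] (faults so far: 1)
  step 1: ref 5 -> HIT, frames=[5,-] (faults so far: 1)
  step 2: ref 5 -> HIT, frames=[5,-] (faults so far: 1)
  step 3: ref 2 -> FAULT, frames=[5,2] (faults so far: 2)
  step 4: ref 1 -> FAULT, evict 5, frames=[1,2] (faults so far: 3)
  step 5: ref 1 -> HIT, frames=[1,2] (faults so far: 3)
  step 6: ref 1 -> HIT, frames=[1,2] (faults so far: 3)
  step 7: ref 1 -> HIT, frames=[1,2] (faults so far: 3)
  step 8: ref 3 -> FAULT, evict 2, frames=[1,3] (faults so far: 4)
  step 9: ref 2 -> FAULT, evict 1, frames=[2,3] (faults so far: 5)
  step 10: ref 4 -> FAULT, evict 3, frames=[2,4] (faults so far: 6)
  step 11: ref 2 -> HIT, frames=[2,4] (faults so far: 6)
  step 12: ref 3 -> FAULT, evict 2, frames=[3,4] (faults so far: 7)
  step 13: ref 4 -> HIT, frames=[3,4] (faults so far: 7)
  step 14: ref 3 -> HIT, frames=[3,4] (faults so far: 7)
  FIFO total faults: 7
--- LRU ---
  step 0: ref 5 -> FAULT, frames=[5,-] (faults so far: 1)
  step 1: ref 5 -> HIT, frames=[5,-] (faults so far: 1)
  step 2: ref 5 -> HIT, frames=[5,-] (faults so far: 1)
  step 3: ref 2 -> FAULT, frames=[5,2] (faults so far: 2)
  step 4: ref 1 -> FAULT, evict 5, frames=[1,2] (faults so far: 3)
  step 5: ref 1 -> HIT, frames=[1,2] (faults so far: 3)
  step 6: ref 1 -> HIT, frames=[1,2] (faults so far: 3)
  step 7: ref 1 -> HIT, frames=[1,2] (faults so far: 3)
  step 8: ref 3 -> FAULT, evict 2, frames=[1,3] (faults so far: 4)
  step 9: ref 2 -> FAULT, evict 1, frames=[2,3] (faults so far: 5)
  step 10: ref 4 -> FAULT, evict 3, frames=[2,4] (faults so far: 6)
  step 11: ref 2 -> HIT, frames=[2,4] (faults so far: 6)
  step 12: ref 3 -> FAULT, evict 4, frames=[2,3] (faults so far: 7)
  step 13: ref 4 -> FAULT, evict 2, frames=[4,3] (faults so far: 8)
  step 14: ref 3 -> HIT, frames=[4,3] (faults so far: 8)
  LRU total faults: 8
--- Optimal ---
  step 0: ref 5 -> FAULT, frames=[5,-] (faults so far: 1)
  step 1: ref 5 -> HIT, frames=[5,-] (faults so far: 1)
  step 2: ref 5 -> HIT, frames=[5,-] (faults so far: 1)
  step 3: ref 2 -> FAULT, frames=[5,2] (faults so far: 2)
  step 4: ref 1 -> FAULT, evict 5, frames=[1,2] (faults so far: 3)
  step 5: ref 1 -> HIT, frames=[1,2] (faults so far: 3)
  step 6: ref 1 -> HIT, frames=[1,2] (faults so far: 3)
  step 7: ref 1 -> HIT, frames=[1,2] (faults so far: 3)
  step 8: ref 3 -> FAULT, evict 1, frames=[3,2] (faults so far: 4)
  step 9: ref 2 -> HIT, frames=[3,2] (faults so far: 4)
  step 10: ref 4 -> FAULT, evict 3, frames=[4,2] (faults so far: 5)
  step 11: ref 2 -> HIT, frames=[4,2] (faults so far: 5)
  step 12: ref 3 -> FAULT, evict 2, frames=[4,3] (faults so far: 6)
  step 13: ref 4 -> HIT, frames=[4,3] (faults so far: 6)
  step 14: ref 3 -> HIT, frames=[4,3] (faults so far: 6)
  Optimal total faults: 6

Answer: 7 8 6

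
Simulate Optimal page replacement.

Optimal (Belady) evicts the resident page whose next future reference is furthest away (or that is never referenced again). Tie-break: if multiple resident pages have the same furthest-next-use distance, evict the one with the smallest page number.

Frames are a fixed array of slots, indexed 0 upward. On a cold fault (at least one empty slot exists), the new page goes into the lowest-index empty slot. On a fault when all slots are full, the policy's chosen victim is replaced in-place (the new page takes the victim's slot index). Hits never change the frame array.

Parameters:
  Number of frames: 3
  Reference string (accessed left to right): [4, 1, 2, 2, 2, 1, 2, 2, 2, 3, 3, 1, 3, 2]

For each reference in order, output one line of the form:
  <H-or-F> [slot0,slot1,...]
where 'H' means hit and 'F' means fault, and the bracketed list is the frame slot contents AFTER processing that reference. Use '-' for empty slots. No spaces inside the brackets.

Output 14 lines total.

F [4,-,-]
F [4,1,-]
F [4,1,2]
H [4,1,2]
H [4,1,2]
H [4,1,2]
H [4,1,2]
H [4,1,2]
H [4,1,2]
F [3,1,2]
H [3,1,2]
H [3,1,2]
H [3,1,2]
H [3,1,2]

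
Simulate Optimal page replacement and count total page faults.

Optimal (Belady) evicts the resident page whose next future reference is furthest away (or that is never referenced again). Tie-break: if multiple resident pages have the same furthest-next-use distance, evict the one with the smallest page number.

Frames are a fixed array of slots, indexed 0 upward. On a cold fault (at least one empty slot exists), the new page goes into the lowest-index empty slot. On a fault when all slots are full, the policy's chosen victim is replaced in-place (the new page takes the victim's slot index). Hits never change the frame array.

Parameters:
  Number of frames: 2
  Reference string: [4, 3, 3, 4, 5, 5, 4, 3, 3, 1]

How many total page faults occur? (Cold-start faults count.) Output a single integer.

Step 0: ref 4 → FAULT, frames=[4,-]
Step 1: ref 3 → FAULT, frames=[4,3]
Step 2: ref 3 → HIT, frames=[4,3]
Step 3: ref 4 → HIT, frames=[4,3]
Step 4: ref 5 → FAULT (evict 3), frames=[4,5]
Step 5: ref 5 → HIT, frames=[4,5]
Step 6: ref 4 → HIT, frames=[4,5]
Step 7: ref 3 → FAULT (evict 4), frames=[3,5]
Step 8: ref 3 → HIT, frames=[3,5]
Step 9: ref 1 → FAULT (evict 3), frames=[1,5]
Total faults: 5

Answer: 5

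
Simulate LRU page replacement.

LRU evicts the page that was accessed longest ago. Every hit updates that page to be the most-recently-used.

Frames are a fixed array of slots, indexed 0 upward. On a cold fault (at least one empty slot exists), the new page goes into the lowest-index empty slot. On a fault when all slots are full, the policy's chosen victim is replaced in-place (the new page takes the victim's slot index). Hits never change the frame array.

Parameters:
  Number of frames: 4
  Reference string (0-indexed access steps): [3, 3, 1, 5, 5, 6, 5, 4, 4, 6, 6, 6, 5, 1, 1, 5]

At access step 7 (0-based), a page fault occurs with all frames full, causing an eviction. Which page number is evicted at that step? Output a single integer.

Answer: 3

Derivation:
Step 0: ref 3 -> FAULT, frames=[3,-,-,-]
Step 1: ref 3 -> HIT, frames=[3,-,-,-]
Step 2: ref 1 -> FAULT, frames=[3,1,-,-]
Step 3: ref 5 -> FAULT, frames=[3,1,5,-]
Step 4: ref 5 -> HIT, frames=[3,1,5,-]
Step 5: ref 6 -> FAULT, frames=[3,1,5,6]
Step 6: ref 5 -> HIT, frames=[3,1,5,6]
Step 7: ref 4 -> FAULT, evict 3, frames=[4,1,5,6]
At step 7: evicted page 3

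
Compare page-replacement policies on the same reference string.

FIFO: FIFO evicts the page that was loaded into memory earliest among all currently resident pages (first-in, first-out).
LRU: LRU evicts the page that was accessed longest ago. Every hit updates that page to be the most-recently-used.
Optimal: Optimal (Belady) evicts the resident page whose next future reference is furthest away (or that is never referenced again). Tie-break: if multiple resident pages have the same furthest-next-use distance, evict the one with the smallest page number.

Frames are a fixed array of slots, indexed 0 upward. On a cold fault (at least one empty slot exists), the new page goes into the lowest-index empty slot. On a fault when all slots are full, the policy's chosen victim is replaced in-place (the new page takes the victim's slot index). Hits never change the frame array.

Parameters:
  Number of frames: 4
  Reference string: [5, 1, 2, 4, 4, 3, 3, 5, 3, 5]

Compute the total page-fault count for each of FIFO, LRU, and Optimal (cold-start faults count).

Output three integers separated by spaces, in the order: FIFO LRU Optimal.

Answer: 6 6 5

Derivation:
--- FIFO ---
  step 0: ref 5 -> FAULT, frames=[5,-,-,-] (faults so far: 1)
  step 1: ref 1 -> FAULT, frames=[5,1,-,-] (faults so far: 2)
  step 2: ref 2 -> FAULT, frames=[5,1,2,-] (faults so far: 3)
  step 3: ref 4 -> FAULT, frames=[5,1,2,4] (faults so far: 4)
  step 4: ref 4 -> HIT, frames=[5,1,2,4] (faults so far: 4)
  step 5: ref 3 -> FAULT, evict 5, frames=[3,1,2,4] (faults so far: 5)
  step 6: ref 3 -> HIT, frames=[3,1,2,4] (faults so far: 5)
  step 7: ref 5 -> FAULT, evict 1, frames=[3,5,2,4] (faults so far: 6)
  step 8: ref 3 -> HIT, frames=[3,5,2,4] (faults so far: 6)
  step 9: ref 5 -> HIT, frames=[3,5,2,4] (faults so far: 6)
  FIFO total faults: 6
--- LRU ---
  step 0: ref 5 -> FAULT, frames=[5,-,-,-] (faults so far: 1)
  step 1: ref 1 -> FAULT, frames=[5,1,-,-] (faults so far: 2)
  step 2: ref 2 -> FAULT, frames=[5,1,2,-] (faults so far: 3)
  step 3: ref 4 -> FAULT, frames=[5,1,2,4] (faults so far: 4)
  step 4: ref 4 -> HIT, frames=[5,1,2,4] (faults so far: 4)
  step 5: ref 3 -> FAULT, evict 5, frames=[3,1,2,4] (faults so far: 5)
  step 6: ref 3 -> HIT, frames=[3,1,2,4] (faults so far: 5)
  step 7: ref 5 -> FAULT, evict 1, frames=[3,5,2,4] (faults so far: 6)
  step 8: ref 3 -> HIT, frames=[3,5,2,4] (faults so far: 6)
  step 9: ref 5 -> HIT, frames=[3,5,2,4] (faults so far: 6)
  LRU total faults: 6
--- Optimal ---
  step 0: ref 5 -> FAULT, frames=[5,-,-,-] (faults so far: 1)
  step 1: ref 1 -> FAULT, frames=[5,1,-,-] (faults so far: 2)
  step 2: ref 2 -> FAULT, frames=[5,1,2,-] (faults so far: 3)
  step 3: ref 4 -> FAULT, frames=[5,1,2,4] (faults so far: 4)
  step 4: ref 4 -> HIT, frames=[5,1,2,4] (faults so far: 4)
  step 5: ref 3 -> FAULT, evict 1, frames=[5,3,2,4] (faults so far: 5)
  step 6: ref 3 -> HIT, frames=[5,3,2,4] (faults so far: 5)
  step 7: ref 5 -> HIT, frames=[5,3,2,4] (faults so far: 5)
  step 8: ref 3 -> HIT, frames=[5,3,2,4] (faults so far: 5)
  step 9: ref 5 -> HIT, frames=[5,3,2,4] (faults so far: 5)
  Optimal total faults: 5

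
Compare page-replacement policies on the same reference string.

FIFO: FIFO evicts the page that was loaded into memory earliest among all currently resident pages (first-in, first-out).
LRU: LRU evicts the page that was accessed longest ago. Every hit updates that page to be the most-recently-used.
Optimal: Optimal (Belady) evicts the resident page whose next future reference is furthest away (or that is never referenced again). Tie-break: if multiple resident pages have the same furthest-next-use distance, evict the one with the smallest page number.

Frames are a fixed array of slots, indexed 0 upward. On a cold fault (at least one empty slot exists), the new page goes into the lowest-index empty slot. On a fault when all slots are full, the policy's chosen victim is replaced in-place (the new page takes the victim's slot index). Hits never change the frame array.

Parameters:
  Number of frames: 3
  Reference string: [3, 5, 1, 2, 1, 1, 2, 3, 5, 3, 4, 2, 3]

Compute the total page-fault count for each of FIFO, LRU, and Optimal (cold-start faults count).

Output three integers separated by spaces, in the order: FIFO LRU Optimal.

--- FIFO ---
  step 0: ref 3 -> FAULT, frames=[3,-,-] (faults so far: 1)
  step 1: ref 5 -> FAULT, frames=[3,5,-] (faults so far: 2)
  step 2: ref 1 -> FAULT, frames=[3,5,1] (faults so far: 3)
  step 3: ref 2 -> FAULT, evict 3, frames=[2,5,1] (faults so far: 4)
  step 4: ref 1 -> HIT, frames=[2,5,1] (faults so far: 4)
  step 5: ref 1 -> HIT, frames=[2,5,1] (faults so far: 4)
  step 6: ref 2 -> HIT, frames=[2,5,1] (faults so far: 4)
  step 7: ref 3 -> FAULT, evict 5, frames=[2,3,1] (faults so far: 5)
  step 8: ref 5 -> FAULT, evict 1, frames=[2,3,5] (faults so far: 6)
  step 9: ref 3 -> HIT, frames=[2,3,5] (faults so far: 6)
  step 10: ref 4 -> FAULT, evict 2, frames=[4,3,5] (faults so far: 7)
  step 11: ref 2 -> FAULT, evict 3, frames=[4,2,5] (faults so far: 8)
  step 12: ref 3 -> FAULT, evict 5, frames=[4,2,3] (faults so far: 9)
  FIFO total faults: 9
--- LRU ---
  step 0: ref 3 -> FAULT, frames=[3,-,-] (faults so far: 1)
  step 1: ref 5 -> FAULT, frames=[3,5,-] (faults so far: 2)
  step 2: ref 1 -> FAULT, frames=[3,5,1] (faults so far: 3)
  step 3: ref 2 -> FAULT, evict 3, frames=[2,5,1] (faults so far: 4)
  step 4: ref 1 -> HIT, frames=[2,5,1] (faults so far: 4)
  step 5: ref 1 -> HIT, frames=[2,5,1] (faults so far: 4)
  step 6: ref 2 -> HIT, frames=[2,5,1] (faults so far: 4)
  step 7: ref 3 -> FAULT, evict 5, frames=[2,3,1] (faults so far: 5)
  step 8: ref 5 -> FAULT, evict 1, frames=[2,3,5] (faults so far: 6)
  step 9: ref 3 -> HIT, frames=[2,3,5] (faults so far: 6)
  step 10: ref 4 -> FAULT, evict 2, frames=[4,3,5] (faults so far: 7)
  step 11: ref 2 -> FAULT, evict 5, frames=[4,3,2] (faults so far: 8)
  step 12: ref 3 -> HIT, frames=[4,3,2] (faults so far: 8)
  LRU total faults: 8
--- Optimal ---
  step 0: ref 3 -> FAULT, frames=[3,-,-] (faults so far: 1)
  step 1: ref 5 -> FAULT, frames=[3,5,-] (faults so far: 2)
  step 2: ref 1 -> FAULT, frames=[3,5,1] (faults so far: 3)
  step 3: ref 2 -> FAULT, evict 5, frames=[3,2,1] (faults so far: 4)
  step 4: ref 1 -> HIT, frames=[3,2,1] (faults so far: 4)
  step 5: ref 1 -> HIT, frames=[3,2,1] (faults so far: 4)
  step 6: ref 2 -> HIT, frames=[3,2,1] (faults so far: 4)
  step 7: ref 3 -> HIT, frames=[3,2,1] (faults so far: 4)
  step 8: ref 5 -> FAULT, evict 1, frames=[3,2,5] (faults so far: 5)
  step 9: ref 3 -> HIT, frames=[3,2,5] (faults so far: 5)
  step 10: ref 4 -> FAULT, evict 5, frames=[3,2,4] (faults so far: 6)
  step 11: ref 2 -> HIT, frames=[3,2,4] (faults so far: 6)
  step 12: ref 3 -> HIT, frames=[3,2,4] (faults so far: 6)
  Optimal total faults: 6

Answer: 9 8 6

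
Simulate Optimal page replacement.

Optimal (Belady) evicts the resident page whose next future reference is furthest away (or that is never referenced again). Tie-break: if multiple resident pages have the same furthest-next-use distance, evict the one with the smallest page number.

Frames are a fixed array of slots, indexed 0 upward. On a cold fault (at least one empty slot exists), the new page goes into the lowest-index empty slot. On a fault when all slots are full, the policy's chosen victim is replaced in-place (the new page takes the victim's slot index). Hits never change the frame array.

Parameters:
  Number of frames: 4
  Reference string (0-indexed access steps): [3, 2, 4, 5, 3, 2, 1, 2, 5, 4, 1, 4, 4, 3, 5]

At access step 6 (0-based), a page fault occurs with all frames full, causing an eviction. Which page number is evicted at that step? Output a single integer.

Step 0: ref 3 -> FAULT, frames=[3,-,-,-]
Step 1: ref 2 -> FAULT, frames=[3,2,-,-]
Step 2: ref 4 -> FAULT, frames=[3,2,4,-]
Step 3: ref 5 -> FAULT, frames=[3,2,4,5]
Step 4: ref 3 -> HIT, frames=[3,2,4,5]
Step 5: ref 2 -> HIT, frames=[3,2,4,5]
Step 6: ref 1 -> FAULT, evict 3, frames=[1,2,4,5]
At step 6: evicted page 3

Answer: 3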